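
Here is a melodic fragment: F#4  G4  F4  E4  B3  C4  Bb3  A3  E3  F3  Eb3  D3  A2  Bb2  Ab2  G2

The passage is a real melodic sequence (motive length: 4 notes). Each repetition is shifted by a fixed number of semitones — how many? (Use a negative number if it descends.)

Unit = 4 notes; the statements start on F#4, B3, E3, A2, moving down a 5th each time.
F#4→B3 is 59 − 66 = -7 semitones.

-7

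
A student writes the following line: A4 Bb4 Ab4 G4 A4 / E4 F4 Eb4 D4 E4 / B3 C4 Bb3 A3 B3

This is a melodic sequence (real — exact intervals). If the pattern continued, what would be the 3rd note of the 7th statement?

D2

The unit is 5 notes. Position-3 pitches of the 3 shown cells: Ab4, Eb4, Bb3.
Carrying that down a 4th forward: F3 → C3 → G2 → D2.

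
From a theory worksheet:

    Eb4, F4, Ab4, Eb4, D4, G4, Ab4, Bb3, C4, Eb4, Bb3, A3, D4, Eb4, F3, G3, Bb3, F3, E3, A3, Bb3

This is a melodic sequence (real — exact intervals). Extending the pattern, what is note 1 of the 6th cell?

D2

With 7-note cells, note 1 of each statement runs Eb4, Bb3, F3.
Extending down a 4th: C3 → G2 → D2.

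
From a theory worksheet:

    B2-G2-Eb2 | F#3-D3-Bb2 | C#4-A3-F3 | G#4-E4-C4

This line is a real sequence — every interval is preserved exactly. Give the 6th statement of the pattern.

A#5 F#5 D5

The 3-note cells begin on B2, F#3, C#4, G#4 — each up a 5th from the last.
Extending up a 5th: D#5 → A#5.
Statement 6 starts on A#5 and keeps the same exact contour: A#5 F#5 D5.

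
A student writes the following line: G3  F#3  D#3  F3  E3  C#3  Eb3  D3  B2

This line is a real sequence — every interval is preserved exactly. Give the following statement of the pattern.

The 3-note cells begin on G3, F3, Eb3 — each down a 2nd from the last.
So cell 4 is Db3 C3 A2.

Db3 C3 A2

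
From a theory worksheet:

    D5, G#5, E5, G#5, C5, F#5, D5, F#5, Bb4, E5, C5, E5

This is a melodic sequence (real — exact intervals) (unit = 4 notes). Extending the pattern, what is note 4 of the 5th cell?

Grouping in 4s, the 4th note of each cell is G#5, F#5, E5.
Each moves down a 2nd. Continuing: D5 → C5.

C5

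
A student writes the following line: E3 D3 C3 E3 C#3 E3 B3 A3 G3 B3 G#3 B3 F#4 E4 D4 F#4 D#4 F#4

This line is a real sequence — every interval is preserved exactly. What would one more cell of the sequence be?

C#5 B4 A4 C#5 A#4 C#5

Taking 6-note groups, the heads are E3, B3, F#4: the pattern moves up a 5th.
Statement 4 starts on C#5 and keeps the same exact contour: C#5 B4 A4 C#5 A#4 C#5.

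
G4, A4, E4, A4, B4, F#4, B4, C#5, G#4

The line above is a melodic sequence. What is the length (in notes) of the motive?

3

Try groups of 3 (3 cells in 9 notes):
G4 A4 E4 | A4 B4 F#4 | B4 C#5 G#4
That's a consistent up a 2nd shift per cell, and no other grouping gives one.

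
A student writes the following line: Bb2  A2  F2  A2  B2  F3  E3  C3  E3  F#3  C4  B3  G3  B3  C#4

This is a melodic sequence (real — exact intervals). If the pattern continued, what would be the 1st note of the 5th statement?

Grouping in 5s, the 1st note of each cell is Bb2, F3, C4.
Each moves up a 5th. Continuing: G4 → D5.

D5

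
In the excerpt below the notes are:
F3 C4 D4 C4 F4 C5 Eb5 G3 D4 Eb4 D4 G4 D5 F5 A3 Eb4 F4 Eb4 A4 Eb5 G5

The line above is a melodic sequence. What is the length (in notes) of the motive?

21 notes total. Splitting into 3 groups of 7:
F3 C4 D4 C4 F4 C5 Eb5 | G3 D4 Eb4 D4 G4 D5 F5 | A3 Eb4 F4 Eb4 A4 Eb5 G5
Each cell is the previous one up a 2nd — so the unit is 7 notes.

7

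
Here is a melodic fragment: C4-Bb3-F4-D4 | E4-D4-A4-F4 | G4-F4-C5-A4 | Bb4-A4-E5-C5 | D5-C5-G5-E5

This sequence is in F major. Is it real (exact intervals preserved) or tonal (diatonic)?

Every note is diatonic to F major.
Cell 1 has -3 semitones from note 3 to 4, but cell 2 has -4 — the interval quality changes while the contour stays the same, which is the hallmark of a tonal sequence.

tonal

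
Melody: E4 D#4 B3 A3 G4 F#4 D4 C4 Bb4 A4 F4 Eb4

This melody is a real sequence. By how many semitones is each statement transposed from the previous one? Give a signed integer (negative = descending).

3

With a 4-note motive the entries are E4, G4, Bb4, each up a 3rd from the previous.
Counting half-steps from E4 to G4: 3.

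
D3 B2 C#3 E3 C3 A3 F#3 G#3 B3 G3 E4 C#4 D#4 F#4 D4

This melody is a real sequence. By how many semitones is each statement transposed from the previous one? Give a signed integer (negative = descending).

7

With a 5-note motive the entries are D3, A3, E4, each up a 5th from the previous.
D3 to A3 spans +7 semitones.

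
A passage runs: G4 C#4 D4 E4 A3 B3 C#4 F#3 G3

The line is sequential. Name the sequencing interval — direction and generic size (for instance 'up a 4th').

With a 3-note motive the entries are G4, E4, C#4, each down a 3rd from the previous.
G4 to E4 is down a 3rd.

down a 3rd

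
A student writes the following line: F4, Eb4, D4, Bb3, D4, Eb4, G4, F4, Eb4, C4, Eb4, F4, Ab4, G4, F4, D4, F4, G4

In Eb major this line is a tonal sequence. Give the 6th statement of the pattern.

Unit = 6 notes; the statements start on F4, G4, Ab4, moving up a 2nd each time.
Continuing the starts: Bb4 → C5 → D5.
So cell 6 is D5 C5 Bb4 G4 Bb4 C5.

D5 C5 Bb4 G4 Bb4 C5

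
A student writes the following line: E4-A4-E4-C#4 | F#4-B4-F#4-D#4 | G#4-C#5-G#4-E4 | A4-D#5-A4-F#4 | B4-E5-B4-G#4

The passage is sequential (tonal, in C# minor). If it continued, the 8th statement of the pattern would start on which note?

Taking 4-note groups, the heads are E4, F#4, G#4, A4, B4: the pattern moves up a 2nd.
Continuing: C#5 → D#5 → E5. Statement 8 starts on E5.

E5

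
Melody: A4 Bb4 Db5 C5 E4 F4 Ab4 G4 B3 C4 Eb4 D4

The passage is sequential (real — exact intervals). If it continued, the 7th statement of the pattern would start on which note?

D#2

Taking 4-note groups, the heads are A4, E4, B3: the pattern moves down a 4th.
Continuing: F#3 → C#3 → G#2 → D#2. Statement 7 starts on D#2.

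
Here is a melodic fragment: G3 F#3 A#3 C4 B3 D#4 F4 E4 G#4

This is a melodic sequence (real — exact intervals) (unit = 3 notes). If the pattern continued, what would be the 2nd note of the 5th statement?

The unit is 3 notes. Position-2 pitches of the 3 shown cells: F#3, B3, E4.
Carrying that up a 4th forward: A4 → D5.

D5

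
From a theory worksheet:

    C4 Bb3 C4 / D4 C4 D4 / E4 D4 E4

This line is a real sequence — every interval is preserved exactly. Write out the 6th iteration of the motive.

With a 3-note motive the entries are C4, D4, E4, each up a 2nd from the previous.
Carrying on: F#4 → G#4 → A#4.
From A#4 the exact shape gives A#4 G#4 A#4.

A#4 G#4 A#4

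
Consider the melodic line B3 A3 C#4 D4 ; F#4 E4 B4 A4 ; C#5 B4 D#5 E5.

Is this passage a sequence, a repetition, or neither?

Note 3 of cell 2 is B4; if this were a sequence it would be G#4. No unit length gives a consistent transposition pattern.

neither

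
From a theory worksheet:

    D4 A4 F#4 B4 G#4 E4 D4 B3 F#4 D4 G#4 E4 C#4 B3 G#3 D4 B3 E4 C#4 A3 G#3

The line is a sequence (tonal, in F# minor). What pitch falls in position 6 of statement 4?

F#3

The unit is 7 notes. Position-6 pitches of the 3 shown cells: E4, C#4, A3.
Each moves down a 3rd; the next is F#3.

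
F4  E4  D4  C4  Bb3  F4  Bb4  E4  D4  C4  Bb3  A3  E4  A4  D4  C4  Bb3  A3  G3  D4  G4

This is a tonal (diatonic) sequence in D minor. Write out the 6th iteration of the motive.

Unit = 7 notes; the statements start on F4, E4, D4, moving down a 2nd each time.
Extending down a 2nd: C4 → Bb3 → A3.
So cell 6 is A3 G3 F3 E3 D3 A3 D4.

A3 G3 F3 E3 D3 A3 D4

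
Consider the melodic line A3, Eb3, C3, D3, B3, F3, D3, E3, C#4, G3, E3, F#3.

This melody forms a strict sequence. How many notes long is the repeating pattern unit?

4

12 notes total. Splitting into 3 groups of 4:
A3 Eb3 C3 D3 | B3 F3 D3 E3 | C#4 G3 E3 F#3
Every group is a transposition up a 2nd of the one before; no shorter unit works.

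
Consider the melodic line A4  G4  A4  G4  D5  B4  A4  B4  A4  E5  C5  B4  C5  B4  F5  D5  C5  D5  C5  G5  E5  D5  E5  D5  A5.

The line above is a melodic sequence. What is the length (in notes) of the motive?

5

Try groups of 5 (5 cells in 25 notes):
A4 G4 A4 G4 D5 | B4 A4 B4 A4 E5 | C5 B4 C5 B4 F5 | D5 C5 D5 C5 G5 | E5 D5 E5 D5 A5
Every group is a transposition up a 2nd of the one before; no shorter unit works.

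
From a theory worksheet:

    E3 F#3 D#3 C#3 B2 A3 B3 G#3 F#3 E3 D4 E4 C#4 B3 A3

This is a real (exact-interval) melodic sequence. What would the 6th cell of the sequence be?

F5 G5 E5 D5 C5

Taking 5-note groups, the heads are E3, A3, D4: the pattern moves up a 4th.
Carrying on: G4 → C5 → F5.
So cell 6 is F5 G5 E5 D5 C5.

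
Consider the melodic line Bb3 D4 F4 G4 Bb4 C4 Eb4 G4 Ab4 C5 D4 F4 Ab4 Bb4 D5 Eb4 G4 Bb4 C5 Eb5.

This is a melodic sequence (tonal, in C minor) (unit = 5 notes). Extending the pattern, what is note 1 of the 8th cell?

Bb4

With 5-note cells, note 1 of each statement runs Bb3, C4, D4, Eb4.
Each moves up a 2nd. Continuing: F4 → G4 → Ab4 → Bb4.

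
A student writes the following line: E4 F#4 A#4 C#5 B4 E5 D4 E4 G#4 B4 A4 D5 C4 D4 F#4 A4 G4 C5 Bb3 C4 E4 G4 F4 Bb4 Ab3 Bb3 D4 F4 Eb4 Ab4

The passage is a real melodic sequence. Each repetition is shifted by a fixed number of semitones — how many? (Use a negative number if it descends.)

With a 6-note motive the entries are E4, D4, C4, Bb3, Ab3, each down a 2nd from the previous.
E4 to D4 spans -2 semitones.

-2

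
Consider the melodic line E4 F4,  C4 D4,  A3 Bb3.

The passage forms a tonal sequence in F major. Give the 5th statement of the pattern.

D3 E3

The 2-note cells begin on E4, C4, A3 — each down a 3rd from the last.
Continuing the starts: F3 → D3.
Statement 5 starts on D3 and keeps the same diatonic contour: D3 E3.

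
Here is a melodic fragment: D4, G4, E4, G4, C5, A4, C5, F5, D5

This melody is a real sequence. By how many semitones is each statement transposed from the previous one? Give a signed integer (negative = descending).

5

The 3-note cells begin on D4, G4, C5 — each up a 4th from the last.
D4 to G4 spans +5 semitones.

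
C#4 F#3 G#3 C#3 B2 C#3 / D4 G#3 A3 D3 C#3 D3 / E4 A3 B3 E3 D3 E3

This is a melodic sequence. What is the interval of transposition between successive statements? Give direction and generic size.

With a 6-note motive the entries are C#4, D4, E4, each up a 2nd from the previous.
C#4 to D4 is up a 2nd.

up a 2nd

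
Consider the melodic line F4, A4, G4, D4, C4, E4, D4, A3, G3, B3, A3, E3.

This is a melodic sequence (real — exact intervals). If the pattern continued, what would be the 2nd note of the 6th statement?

With 4-note cells, note 2 of each statement runs A4, E4, B3.
Each moves down a 4th. Continuing: F#3 → C#3 → G#2.

G#2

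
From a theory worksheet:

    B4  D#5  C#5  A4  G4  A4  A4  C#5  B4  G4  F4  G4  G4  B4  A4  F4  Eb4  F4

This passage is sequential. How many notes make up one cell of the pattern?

Try groups of 6 (3 cells in 18 notes):
B4 D#5 C#5 A4 G4 A4 | A4 C#5 B4 G4 F4 G4 | G4 B4 A4 F4 Eb4 F4
That's a consistent down a 2nd shift per cell, and no other grouping gives one.

6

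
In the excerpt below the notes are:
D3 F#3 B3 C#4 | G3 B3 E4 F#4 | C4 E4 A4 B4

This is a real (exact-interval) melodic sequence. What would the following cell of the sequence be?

The 4-note cells begin on D3, G3, C4 — each up a 4th from the last.
So cell 4 is F4 A4 D5 E5.

F4 A4 D5 E5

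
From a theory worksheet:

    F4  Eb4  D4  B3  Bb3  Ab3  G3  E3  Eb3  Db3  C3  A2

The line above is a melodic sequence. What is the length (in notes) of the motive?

There are 12 notes; a 4-note unit gives 3 cells:
F4 Eb4 D4 B3 | Bb3 Ab3 G3 E3 | Eb3 Db3 C3 A2
Every group is a transposition down a 5th of the one before; no shorter unit works.

4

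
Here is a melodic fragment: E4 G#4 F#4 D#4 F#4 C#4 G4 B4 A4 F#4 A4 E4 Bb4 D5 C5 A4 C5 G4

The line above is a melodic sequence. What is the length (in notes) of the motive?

There are 18 notes; a 6-note unit gives 3 cells:
E4 G#4 F#4 D#4 F#4 C#4 | G4 B4 A4 F#4 A4 E4 | Bb4 D5 C5 A4 C5 G4
Every group is a transposition up a 3rd of the one before; no shorter unit works.

6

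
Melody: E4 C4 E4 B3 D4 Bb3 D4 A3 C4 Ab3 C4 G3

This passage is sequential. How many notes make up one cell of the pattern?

Try groups of 4 (3 cells in 12 notes):
E4 C4 E4 B3 | D4 Bb3 D4 A3 | C4 Ab3 C4 G3
Each cell is the previous one down a 2nd — so the unit is 4 notes.

4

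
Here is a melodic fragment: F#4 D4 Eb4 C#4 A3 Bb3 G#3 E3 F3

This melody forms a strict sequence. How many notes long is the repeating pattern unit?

There are 9 notes; a 3-note unit gives 3 cells:
F#4 D4 Eb4 | C#4 A3 Bb3 | G#3 E3 F3
That's a consistent down a 4th shift per cell, and no other grouping gives one.

3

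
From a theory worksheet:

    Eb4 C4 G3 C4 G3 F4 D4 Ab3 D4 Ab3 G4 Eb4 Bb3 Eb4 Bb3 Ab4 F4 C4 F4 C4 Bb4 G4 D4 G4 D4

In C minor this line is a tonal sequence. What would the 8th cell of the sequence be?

With a 5-note motive the entries are Eb4, F4, G4, Ab4, Bb4, each up a 2nd from the previous.
Continuing the starts: C5 → D5 → Eb5.
Statement 8 starts on Eb5 and keeps the same diatonic contour: Eb5 C5 G4 C5 G4.

Eb5 C5 G4 C5 G4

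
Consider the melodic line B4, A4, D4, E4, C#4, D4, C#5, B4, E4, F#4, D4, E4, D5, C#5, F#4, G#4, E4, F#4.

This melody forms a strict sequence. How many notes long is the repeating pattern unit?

Try groups of 6 (3 cells in 18 notes):
B4 A4 D4 E4 C#4 D4 | C#5 B4 E4 F#4 D4 E4 | D5 C#5 F#4 G#4 E4 F#4
Every group is a transposition up a 2nd of the one before; no shorter unit works.

6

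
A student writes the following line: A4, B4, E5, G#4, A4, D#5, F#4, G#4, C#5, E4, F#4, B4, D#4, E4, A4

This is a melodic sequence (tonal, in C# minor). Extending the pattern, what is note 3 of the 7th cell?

The unit is 3 notes. Position-3 pitches of the 5 shown cells: E5, D#5, C#5, B4, A4.
Carrying that down a 2nd forward: G#4 → F#4.

F#4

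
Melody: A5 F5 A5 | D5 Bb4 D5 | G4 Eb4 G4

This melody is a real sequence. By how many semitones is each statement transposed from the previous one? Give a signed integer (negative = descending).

-7

Taking 3-note groups, the heads are A5, D5, G4: the pattern moves down a 5th.
A5→D5 is 74 − 81 = -7 semitones.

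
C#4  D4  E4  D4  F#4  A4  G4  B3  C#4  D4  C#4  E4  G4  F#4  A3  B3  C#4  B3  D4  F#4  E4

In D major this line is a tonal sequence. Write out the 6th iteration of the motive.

Taking 7-note groups, the heads are C#4, B3, A3: the pattern moves down a 2nd.
Carrying on: G3 → F#3 → E3.
So cell 6 is E3 F#3 G3 F#3 A3 C#4 B3.

E3 F#3 G3 F#3 A3 C#4 B3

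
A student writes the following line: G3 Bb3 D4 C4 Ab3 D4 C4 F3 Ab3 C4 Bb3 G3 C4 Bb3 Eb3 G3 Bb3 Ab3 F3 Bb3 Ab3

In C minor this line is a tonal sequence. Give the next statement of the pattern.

With a 7-note motive the entries are G3, F3, Eb3, each down a 2nd from the previous.
So cell 4 is D3 F3 Ab3 G3 Eb3 Ab3 G3.

D3 F3 Ab3 G3 Eb3 Ab3 G3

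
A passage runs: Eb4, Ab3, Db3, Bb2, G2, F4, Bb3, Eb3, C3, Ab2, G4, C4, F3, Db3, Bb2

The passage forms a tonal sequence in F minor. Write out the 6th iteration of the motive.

C5 F4 Bb3 G3 Eb3

With a 5-note motive the entries are Eb4, F4, G4, each up a 2nd from the previous.
Carrying on: Ab4 → Bb4 → C5.
So cell 6 is C5 F4 Bb3 G3 Eb3.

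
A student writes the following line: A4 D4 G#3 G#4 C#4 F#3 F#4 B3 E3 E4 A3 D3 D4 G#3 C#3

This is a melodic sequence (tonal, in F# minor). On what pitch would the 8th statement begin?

Unit = 3 notes; the statements start on A4, G#4, F#4, E4, D4, moving down a 2nd each time.
Continuing: C#4 → B3 → A3. Statement 8 starts on A3.

A3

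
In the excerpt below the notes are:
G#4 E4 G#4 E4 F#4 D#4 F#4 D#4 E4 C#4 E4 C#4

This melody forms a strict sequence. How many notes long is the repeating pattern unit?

There are 12 notes; a 4-note unit gives 3 cells:
G#4 E4 G#4 E4 | F#4 D#4 F#4 D#4 | E4 C#4 E4 C#4
Every group is a transposition down a 2nd of the one before; no shorter unit works.

4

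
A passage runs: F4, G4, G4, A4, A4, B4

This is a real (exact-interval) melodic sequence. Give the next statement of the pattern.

Taking 2-note groups, the heads are F4, G4, A4: the pattern moves up a 2nd.
From B4 the exact shape gives B4 C#5.

B4 C#5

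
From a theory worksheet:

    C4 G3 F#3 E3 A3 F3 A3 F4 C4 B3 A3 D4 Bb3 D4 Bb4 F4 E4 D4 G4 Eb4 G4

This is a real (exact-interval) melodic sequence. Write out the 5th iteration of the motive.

With a 7-note motive the entries are C4, F4, Bb4, each up a 4th from the previous.
Carrying on: Eb5 → Ab5.
From Ab5 the exact shape gives Ab5 Eb5 D5 C5 F5 Db5 F5.

Ab5 Eb5 D5 C5 F5 Db5 F5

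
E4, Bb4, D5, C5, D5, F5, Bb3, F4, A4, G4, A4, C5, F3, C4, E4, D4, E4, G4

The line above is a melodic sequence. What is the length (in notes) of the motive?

Try groups of 6 (3 cells in 18 notes):
E4 Bb4 D5 C5 D5 F5 | Bb3 F4 A4 G4 A4 C5 | F3 C4 E4 D4 E4 G4
Every group is a transposition down a 4th of the one before; no shorter unit works.

6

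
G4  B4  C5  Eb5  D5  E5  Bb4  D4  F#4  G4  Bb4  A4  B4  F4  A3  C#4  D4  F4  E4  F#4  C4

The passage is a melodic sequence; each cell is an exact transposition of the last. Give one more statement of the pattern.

Unit = 7 notes; the statements start on G4, D4, A3, moving down a 4th each time.
From E3 the exact shape gives E3 G#3 A3 C4 B3 C#4 G3.

E3 G#3 A3 C4 B3 C#4 G3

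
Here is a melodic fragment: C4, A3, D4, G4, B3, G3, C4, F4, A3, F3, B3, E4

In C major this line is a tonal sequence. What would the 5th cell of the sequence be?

F3 D3 G3 C4

The 4-note cells begin on C4, B3, A3 — each down a 2nd from the last.
Continuing the starts: G3 → F3.
Statement 5 starts on F3 and keeps the same diatonic contour: F3 D3 G3 C4.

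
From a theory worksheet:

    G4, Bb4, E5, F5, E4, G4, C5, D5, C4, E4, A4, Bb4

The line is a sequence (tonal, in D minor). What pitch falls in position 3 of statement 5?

The unit is 4 notes. Position-3 pitches of the 3 shown cells: E5, C5, A4.
Extending down a 3rd: F4 → D4.

D4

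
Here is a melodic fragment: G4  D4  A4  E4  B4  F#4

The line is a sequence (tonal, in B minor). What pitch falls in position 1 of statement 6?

E5

The unit is 2 notes. Position-1 pitches of the 3 shown cells: G4, A4, B4.
Each moves up a 2nd. Continuing: C#5 → D5 → E5.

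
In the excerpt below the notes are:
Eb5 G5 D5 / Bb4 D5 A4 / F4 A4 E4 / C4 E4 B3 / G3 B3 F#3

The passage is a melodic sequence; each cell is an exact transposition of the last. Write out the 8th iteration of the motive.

E2 G#2 D#2

The 3-note cells begin on Eb5, Bb4, F4, C4, G3 — each down a 4th from the last.
Carrying on: D3 → A2 → E2.
From E2 the exact shape gives E2 G#2 D#2.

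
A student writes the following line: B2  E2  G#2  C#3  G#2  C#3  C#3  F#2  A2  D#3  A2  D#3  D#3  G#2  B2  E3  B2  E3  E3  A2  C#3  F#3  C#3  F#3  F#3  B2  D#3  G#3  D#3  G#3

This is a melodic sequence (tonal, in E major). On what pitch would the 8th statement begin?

B3

The 6-note cells begin on B2, C#3, D#3, E3, F#3 — each up a 2nd from the last.
Extending the heads up a 2nd: G#3 → A3 → B3.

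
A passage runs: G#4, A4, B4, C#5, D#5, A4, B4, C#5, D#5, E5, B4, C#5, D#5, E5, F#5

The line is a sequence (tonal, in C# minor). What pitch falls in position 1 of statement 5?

Grouping in 5s, the 1st note of each cell is G#4, A4, B4.
Extending up a 2nd: C#5 → D#5.

D#5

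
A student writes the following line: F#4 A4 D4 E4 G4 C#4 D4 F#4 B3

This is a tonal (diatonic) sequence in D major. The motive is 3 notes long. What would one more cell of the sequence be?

C#4 E4 A3

Taking 3-note groups, the heads are F#4, E4, D4: the pattern moves down a 2nd.
From C#4 the diatonic shape gives C#4 E4 A3.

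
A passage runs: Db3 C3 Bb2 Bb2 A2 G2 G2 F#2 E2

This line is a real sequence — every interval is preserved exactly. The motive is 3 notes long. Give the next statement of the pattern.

E2 D#2 C#2

With a 3-note motive the entries are Db3, Bb2, G2, each down a 3rd from the previous.
From E2 the exact shape gives E2 D#2 C#2.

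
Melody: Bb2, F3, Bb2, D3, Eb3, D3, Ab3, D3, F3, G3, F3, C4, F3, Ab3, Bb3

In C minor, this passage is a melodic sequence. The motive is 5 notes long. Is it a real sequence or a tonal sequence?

Every note is diatonic to C minor.
Cell 1 has +7 semitones from note 1 to 2, but cell 2 has +6 — the interval quality changes while the contour stays the same, which is the hallmark of a tonal sequence.

tonal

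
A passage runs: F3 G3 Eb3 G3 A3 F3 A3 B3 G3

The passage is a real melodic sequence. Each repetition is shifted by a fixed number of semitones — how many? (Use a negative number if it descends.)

2

Unit = 3 notes; the statements start on F3, G3, A3, moving up a 2nd each time.
F3 to G3 spans +2 semitones.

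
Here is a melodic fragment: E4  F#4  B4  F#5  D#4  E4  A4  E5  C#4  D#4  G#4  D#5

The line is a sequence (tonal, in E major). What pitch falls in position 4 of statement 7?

G#4

Grouping in 4s, the 4th note of each cell is F#5, E5, D#5.
Carrying that down a 2nd forward: C#5 → B4 → A4 → G#4.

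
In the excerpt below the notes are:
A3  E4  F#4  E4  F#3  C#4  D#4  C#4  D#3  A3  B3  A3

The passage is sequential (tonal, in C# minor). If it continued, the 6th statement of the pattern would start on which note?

The 4-note cells begin on A3, F#3, D#3 — each down a 3rd from the last.
Continuing: B2 → G#2 → E2. Statement 6 starts on E2.

E2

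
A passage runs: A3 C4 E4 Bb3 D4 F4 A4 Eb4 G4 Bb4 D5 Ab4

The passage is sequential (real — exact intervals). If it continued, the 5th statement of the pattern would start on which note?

F5

The 4-note cells begin on A3, D4, G4 — each up a 4th from the last.
Continuing: C5 → F5. Statement 5 starts on F5.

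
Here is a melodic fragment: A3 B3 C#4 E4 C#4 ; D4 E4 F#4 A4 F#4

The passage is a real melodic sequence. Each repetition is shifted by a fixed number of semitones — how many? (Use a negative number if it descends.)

5

Unit = 5 notes; the statements start on A3, D4, moving up a 4th each time.
Counting half-steps from A3 to D4: 5.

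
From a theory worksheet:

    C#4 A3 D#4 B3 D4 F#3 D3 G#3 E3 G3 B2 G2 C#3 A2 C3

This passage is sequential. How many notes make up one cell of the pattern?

There are 15 notes; a 5-note unit gives 3 cells:
C#4 A3 D#4 B3 D4 | F#3 D3 G#3 E3 G3 | B2 G2 C#3 A2 C3
That's a consistent down a 5th shift per cell, and no other grouping gives one.

5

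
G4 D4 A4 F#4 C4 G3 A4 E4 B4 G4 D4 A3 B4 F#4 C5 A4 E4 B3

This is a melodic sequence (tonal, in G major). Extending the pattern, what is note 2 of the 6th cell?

With 6-note cells, note 2 of each statement runs D4, E4, F#4.
Extending up a 2nd: G4 → A4 → B4.

B4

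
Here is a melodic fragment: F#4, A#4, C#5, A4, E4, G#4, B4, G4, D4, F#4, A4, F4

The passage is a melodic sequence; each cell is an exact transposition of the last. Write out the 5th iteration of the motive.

The 4-note cells begin on F#4, E4, D4 — each down a 2nd from the last.
Continuing the starts: C4 → Bb3.
So cell 5 is Bb3 D4 F4 Db4.

Bb3 D4 F4 Db4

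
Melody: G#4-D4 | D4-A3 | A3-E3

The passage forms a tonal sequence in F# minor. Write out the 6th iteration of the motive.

F#2 C#2

With a 2-note motive the entries are G#4, D4, A3, each down a 4th from the previous.
Continuing the starts: E3 → B2 → F#2.
From F#2 the diatonic shape gives F#2 C#2.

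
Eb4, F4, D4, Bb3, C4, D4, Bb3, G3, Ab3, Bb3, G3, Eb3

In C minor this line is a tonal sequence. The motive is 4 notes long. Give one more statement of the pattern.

The 4-note cells begin on Eb4, C4, Ab3 — each down a 3rd from the last.
So cell 4 is F3 G3 Eb3 C3.

F3 G3 Eb3 C3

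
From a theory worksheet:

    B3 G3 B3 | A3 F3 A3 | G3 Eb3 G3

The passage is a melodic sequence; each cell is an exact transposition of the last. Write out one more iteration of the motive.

The 3-note cells begin on B3, A3, G3 — each down a 2nd from the last.
From F3 the exact shape gives F3 Db3 F3.

F3 Db3 F3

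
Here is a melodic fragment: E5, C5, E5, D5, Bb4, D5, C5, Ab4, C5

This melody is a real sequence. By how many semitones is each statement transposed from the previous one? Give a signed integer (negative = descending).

Unit = 3 notes; the statements start on E5, D5, C5, moving down a 2nd each time.
E5 to D5 spans -2 semitones.

-2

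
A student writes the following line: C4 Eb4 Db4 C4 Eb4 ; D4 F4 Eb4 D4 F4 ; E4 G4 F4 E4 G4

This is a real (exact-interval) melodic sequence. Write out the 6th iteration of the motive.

A#4 C#5 B4 A#4 C#5

The 5-note cells begin on C4, D4, E4 — each up a 2nd from the last.
Extending up a 2nd: F#4 → G#4 → A#4.
From A#4 the exact shape gives A#4 C#5 B4 A#4 C#5.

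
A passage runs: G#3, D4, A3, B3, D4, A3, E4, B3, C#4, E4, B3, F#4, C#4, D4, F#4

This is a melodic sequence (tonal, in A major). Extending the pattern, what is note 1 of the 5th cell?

The unit is 5 notes. Position-1 pitches of the 3 shown cells: G#3, A3, B3.
Extending up a 2nd: C#4 → D4.

D4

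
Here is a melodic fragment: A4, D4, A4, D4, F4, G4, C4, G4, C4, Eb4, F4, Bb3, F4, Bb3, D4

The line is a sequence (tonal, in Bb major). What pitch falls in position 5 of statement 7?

G3

Grouping in 5s, the 5th note of each cell is F4, Eb4, D4.
Extending down a 2nd: C4 → Bb3 → A3 → G3.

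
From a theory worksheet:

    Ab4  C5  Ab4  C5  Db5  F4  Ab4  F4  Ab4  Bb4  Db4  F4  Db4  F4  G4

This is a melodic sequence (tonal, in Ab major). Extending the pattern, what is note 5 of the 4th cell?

The unit is 5 notes. Position-5 pitches of the 3 shown cells: Db5, Bb4, G4.
Each moves down a 3rd; the next is Eb4.

Eb4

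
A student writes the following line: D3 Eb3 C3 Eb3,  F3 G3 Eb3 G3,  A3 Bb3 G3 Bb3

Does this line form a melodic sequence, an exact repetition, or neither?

Each 4-note cell is the previous one transposed up a 3rd.

sequence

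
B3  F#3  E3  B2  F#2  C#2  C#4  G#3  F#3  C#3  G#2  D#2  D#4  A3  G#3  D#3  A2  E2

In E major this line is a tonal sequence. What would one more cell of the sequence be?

The 6-note cells begin on B3, C#4, D#4 — each up a 2nd from the last.
From E4 the diatonic shape gives E4 B3 A3 E3 B2 F#2.

E4 B3 A3 E3 B2 F#2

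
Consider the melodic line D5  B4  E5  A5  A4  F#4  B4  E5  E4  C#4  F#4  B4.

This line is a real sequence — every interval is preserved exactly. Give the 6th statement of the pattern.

The 4-note cells begin on D5, A4, E4 — each down a 4th from the last.
Continuing the starts: B3 → F#3 → C#3.
Statement 6 starts on C#3 and keeps the same exact contour: C#3 A#2 D#3 G#3.

C#3 A#2 D#3 G#3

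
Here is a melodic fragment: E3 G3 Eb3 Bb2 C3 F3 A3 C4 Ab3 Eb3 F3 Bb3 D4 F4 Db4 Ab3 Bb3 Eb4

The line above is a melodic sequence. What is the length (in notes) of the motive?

Try groups of 6 (3 cells in 18 notes):
E3 G3 Eb3 Bb2 C3 F3 | A3 C4 Ab3 Eb3 F3 Bb3 | D4 F4 Db4 Ab3 Bb3 Eb4
That's a consistent up a 4th shift per cell, and no other grouping gives one.

6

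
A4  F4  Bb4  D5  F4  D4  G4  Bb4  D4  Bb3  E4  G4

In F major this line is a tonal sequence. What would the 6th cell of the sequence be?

E3 C3 F3 A3

Taking 4-note groups, the heads are A4, F4, D4: the pattern moves down a 3rd.
Extending down a 3rd: Bb3 → G3 → E3.
Statement 6 starts on E3 and keeps the same diatonic contour: E3 C3 F3 A3.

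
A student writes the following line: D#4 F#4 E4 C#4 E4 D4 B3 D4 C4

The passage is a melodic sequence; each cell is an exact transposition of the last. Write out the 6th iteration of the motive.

The 3-note cells begin on D#4, C#4, B3 — each down a 2nd from the last.
Extending down a 2nd: A3 → G3 → F3.
From F3 the exact shape gives F3 Ab3 Gb3.

F3 Ab3 Gb3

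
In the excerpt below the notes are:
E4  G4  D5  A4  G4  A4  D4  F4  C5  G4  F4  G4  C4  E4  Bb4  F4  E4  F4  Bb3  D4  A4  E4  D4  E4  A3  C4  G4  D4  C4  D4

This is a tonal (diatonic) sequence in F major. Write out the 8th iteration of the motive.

The 6-note cells begin on E4, D4, C4, Bb3, A3 — each down a 2nd from the last.
Extending down a 2nd: G3 → F3 → E3.
From E3 the diatonic shape gives E3 G3 D4 A3 G3 A3.

E3 G3 D4 A3 G3 A3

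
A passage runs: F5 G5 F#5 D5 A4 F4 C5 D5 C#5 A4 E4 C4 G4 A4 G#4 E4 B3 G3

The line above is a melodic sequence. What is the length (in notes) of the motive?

18 notes total. Splitting into 3 groups of 6:
F5 G5 F#5 D5 A4 F4 | C5 D5 C#5 A4 E4 C4 | G4 A4 G#4 E4 B3 G3
Every group is a transposition down a 4th of the one before; no shorter unit works.

6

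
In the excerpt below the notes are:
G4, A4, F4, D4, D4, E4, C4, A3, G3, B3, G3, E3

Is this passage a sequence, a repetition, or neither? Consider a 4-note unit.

Note 1 of cell 3 is G3; if this were a sequence it would be A3. No unit length gives a consistent transposition pattern.

neither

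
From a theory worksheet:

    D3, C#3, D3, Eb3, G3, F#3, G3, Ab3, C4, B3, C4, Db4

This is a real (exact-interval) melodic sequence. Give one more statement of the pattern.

Taking 4-note groups, the heads are D3, G3, C4: the pattern moves up a 4th.
From F4 the exact shape gives F4 E4 F4 Gb4.

F4 E4 F4 Gb4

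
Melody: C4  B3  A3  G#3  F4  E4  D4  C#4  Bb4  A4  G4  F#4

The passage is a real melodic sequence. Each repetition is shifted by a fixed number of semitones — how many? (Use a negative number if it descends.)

With a 4-note motive the entries are C4, F4, Bb4, each up a 4th from the previous.
Counting half-steps from C4 to F4: 5.

5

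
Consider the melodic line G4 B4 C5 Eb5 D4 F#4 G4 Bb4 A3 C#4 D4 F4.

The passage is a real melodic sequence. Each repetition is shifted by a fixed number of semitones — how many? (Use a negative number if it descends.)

-5

Taking 4-note groups, the heads are G4, D4, A3: the pattern moves down a 4th.
Counting half-steps from G4 to D4: -5.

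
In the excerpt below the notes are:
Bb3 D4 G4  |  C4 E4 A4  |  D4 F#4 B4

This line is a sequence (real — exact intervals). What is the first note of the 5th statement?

Taking 3-note groups, the heads are Bb3, C4, D4: the pattern moves up a 2nd.
Extending the heads up a 2nd: E4 → F#4.

F#4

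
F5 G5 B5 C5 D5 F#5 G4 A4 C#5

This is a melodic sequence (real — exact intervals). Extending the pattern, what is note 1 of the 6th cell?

With 3-note cells, note 1 of each statement runs F5, C5, G4.
Each moves down a 4th. Continuing: D4 → A3 → E3.

E3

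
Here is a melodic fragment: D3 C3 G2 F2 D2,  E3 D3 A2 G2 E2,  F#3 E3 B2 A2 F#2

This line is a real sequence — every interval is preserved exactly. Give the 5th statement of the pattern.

Unit = 5 notes; the statements start on D3, E3, F#3, moving up a 2nd each time.
Carrying on: G#3 → A#3.
So cell 5 is A#3 G#3 D#3 C#3 A#2.

A#3 G#3 D#3 C#3 A#2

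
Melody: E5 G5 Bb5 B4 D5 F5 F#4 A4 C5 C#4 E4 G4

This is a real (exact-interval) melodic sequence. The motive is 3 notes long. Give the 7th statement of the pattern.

With a 3-note motive the entries are E5, B4, F#4, C#4, each down a 4th from the previous.
Extending down a 4th: G#3 → D#3 → A#2.
So cell 7 is A#2 C#3 E3.

A#2 C#3 E3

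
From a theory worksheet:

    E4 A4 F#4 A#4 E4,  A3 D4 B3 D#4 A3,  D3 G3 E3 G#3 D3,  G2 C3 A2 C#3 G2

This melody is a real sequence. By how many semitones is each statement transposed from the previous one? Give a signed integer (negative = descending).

With a 5-note motive the entries are E4, A3, D3, G2, each down a 5th from the previous.
E4→A3 is 57 − 64 = -7 semitones.

-7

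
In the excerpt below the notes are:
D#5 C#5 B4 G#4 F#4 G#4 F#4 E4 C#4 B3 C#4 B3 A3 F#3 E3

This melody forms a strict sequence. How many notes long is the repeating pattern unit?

Try groups of 5 (3 cells in 15 notes):
D#5 C#5 B4 G#4 F#4 | G#4 F#4 E4 C#4 B3 | C#4 B3 A3 F#3 E3
Every group is a transposition down a 5th of the one before; no shorter unit works.

5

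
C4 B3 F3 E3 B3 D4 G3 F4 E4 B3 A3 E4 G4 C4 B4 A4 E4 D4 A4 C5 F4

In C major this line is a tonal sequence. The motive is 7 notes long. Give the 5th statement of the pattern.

Taking 7-note groups, the heads are C4, F4, B4: the pattern moves up a 4th.
Extending up a 4th: E5 → A5.
From A5 the diatonic shape gives A5 G5 D5 C5 G5 B5 E5.

A5 G5 D5 C5 G5 B5 E5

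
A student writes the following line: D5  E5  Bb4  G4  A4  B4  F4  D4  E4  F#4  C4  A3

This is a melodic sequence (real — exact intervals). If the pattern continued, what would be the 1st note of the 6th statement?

C#3

Grouping in 4s, the 1st note of each cell is D5, A4, E4.
Extending down a 4th: B3 → F#3 → C#3.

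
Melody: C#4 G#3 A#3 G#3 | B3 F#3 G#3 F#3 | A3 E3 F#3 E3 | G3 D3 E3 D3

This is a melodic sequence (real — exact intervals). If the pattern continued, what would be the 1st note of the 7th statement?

Db3

With 4-note cells, note 1 of each statement runs C#4, B3, A3, G3.
Each moves down a 2nd. Continuing: F3 → Eb3 → Db3.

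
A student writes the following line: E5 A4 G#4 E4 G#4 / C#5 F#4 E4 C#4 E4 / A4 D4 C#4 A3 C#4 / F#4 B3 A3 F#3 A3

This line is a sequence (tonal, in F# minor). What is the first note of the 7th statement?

G#3

Unit = 5 notes; the statements start on E5, C#5, A4, F#4, moving down a 3rd each time.
Extending the heads down a 3rd: D4 → B3 → G#3.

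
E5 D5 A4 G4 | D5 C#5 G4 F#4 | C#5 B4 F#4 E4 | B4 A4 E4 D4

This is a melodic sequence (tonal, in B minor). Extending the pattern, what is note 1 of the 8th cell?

The unit is 4 notes. Position-1 pitches of the 4 shown cells: E5, D5, C#5, B4.
Extending down a 2nd: A4 → G4 → F#4 → E4.

E4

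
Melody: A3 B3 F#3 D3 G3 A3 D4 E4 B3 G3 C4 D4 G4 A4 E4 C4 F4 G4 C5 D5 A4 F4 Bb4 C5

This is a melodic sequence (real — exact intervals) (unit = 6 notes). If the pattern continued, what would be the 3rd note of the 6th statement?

With 6-note cells, note 3 of each statement runs F#3, B3, E4, A4.
Each moves up a 4th. Continuing: D5 → G5.

G5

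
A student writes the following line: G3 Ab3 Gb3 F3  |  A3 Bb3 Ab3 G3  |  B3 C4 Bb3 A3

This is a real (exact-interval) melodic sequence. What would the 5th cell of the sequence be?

D#4 E4 D4 C#4

Unit = 4 notes; the statements start on G3, A3, B3, moving up a 2nd each time.
Continuing the starts: C#4 → D#4.
Statement 5 starts on D#4 and keeps the same exact contour: D#4 E4 D4 C#4.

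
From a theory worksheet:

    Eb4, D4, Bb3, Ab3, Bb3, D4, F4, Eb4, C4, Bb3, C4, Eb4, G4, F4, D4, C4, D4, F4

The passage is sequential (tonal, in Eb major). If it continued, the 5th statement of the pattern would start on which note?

Bb4

The 6-note cells begin on Eb4, F4, G4 — each up a 2nd from the last.
Extending the heads up a 2nd: Ab4 → Bb4.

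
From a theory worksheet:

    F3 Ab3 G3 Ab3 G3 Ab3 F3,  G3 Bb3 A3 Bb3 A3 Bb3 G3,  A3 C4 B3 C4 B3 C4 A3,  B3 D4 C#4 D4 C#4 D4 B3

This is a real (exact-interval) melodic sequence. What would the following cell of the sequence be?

C#4 E4 D#4 E4 D#4 E4 C#4

With a 7-note motive the entries are F3, G3, A3, B3, each up a 2nd from the previous.
Statement 5 starts on C#4 and keeps the same exact contour: C#4 E4 D#4 E4 D#4 E4 C#4.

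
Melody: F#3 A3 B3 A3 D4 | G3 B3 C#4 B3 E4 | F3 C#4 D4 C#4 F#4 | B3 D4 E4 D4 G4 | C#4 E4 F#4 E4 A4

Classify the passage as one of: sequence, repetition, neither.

Note 1 of cell 3 is F3; if this were a sequence it would be A3. No unit length gives a consistent transposition pattern.

neither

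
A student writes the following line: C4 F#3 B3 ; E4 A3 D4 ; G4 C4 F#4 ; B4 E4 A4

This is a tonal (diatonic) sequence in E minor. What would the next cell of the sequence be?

The 3-note cells begin on C4, E4, G4, B4 — each up a 3rd from the last.
From D5 the diatonic shape gives D5 G4 C5.

D5 G4 C5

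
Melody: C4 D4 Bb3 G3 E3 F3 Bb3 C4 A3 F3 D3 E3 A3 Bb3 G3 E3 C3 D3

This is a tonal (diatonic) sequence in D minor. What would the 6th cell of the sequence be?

E3 F3 D3 Bb2 G2 A2

Taking 6-note groups, the heads are C4, Bb3, A3: the pattern moves down a 2nd.
Carrying on: G3 → F3 → E3.
Statement 6 starts on E3 and keeps the same diatonic contour: E3 F3 D3 Bb2 G2 A2.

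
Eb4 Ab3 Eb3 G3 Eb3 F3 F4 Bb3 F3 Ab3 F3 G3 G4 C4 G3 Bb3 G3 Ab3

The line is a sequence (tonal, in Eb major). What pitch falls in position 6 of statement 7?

Eb4

The unit is 6 notes. Position-6 pitches of the 3 shown cells: F3, G3, Ab3.
Each moves up a 2nd. Continuing: Bb3 → C4 → D4 → Eb4.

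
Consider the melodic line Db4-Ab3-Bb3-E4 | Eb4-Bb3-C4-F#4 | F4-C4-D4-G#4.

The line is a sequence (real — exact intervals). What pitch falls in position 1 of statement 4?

G4

The unit is 4 notes. Position-1 pitches of the 3 shown cells: Db4, Eb4, F4.
From F4, up a 2nd gives G4.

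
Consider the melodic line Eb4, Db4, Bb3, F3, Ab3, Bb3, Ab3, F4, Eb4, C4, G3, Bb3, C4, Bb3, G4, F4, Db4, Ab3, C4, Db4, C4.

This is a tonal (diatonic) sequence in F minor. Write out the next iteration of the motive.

Ab4 G4 Eb4 Bb3 Db4 Eb4 Db4

Unit = 7 notes; the statements start on Eb4, F4, G4, moving up a 2nd each time.
From Ab4 the diatonic shape gives Ab4 G4 Eb4 Bb3 Db4 Eb4 Db4.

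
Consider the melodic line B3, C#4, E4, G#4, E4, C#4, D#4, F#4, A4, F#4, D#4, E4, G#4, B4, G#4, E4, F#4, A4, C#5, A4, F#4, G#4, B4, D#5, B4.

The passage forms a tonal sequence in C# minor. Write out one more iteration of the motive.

G#4 A4 C#5 E5 C#5

The 5-note cells begin on B3, C#4, D#4, E4, F#4 — each up a 2nd from the last.
Statement 6 starts on G#4 and keeps the same diatonic contour: G#4 A4 C#5 E5 C#5.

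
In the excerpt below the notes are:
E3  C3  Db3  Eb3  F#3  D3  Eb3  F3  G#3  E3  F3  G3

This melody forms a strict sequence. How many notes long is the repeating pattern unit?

12 notes total. Splitting into 3 groups of 4:
E3 C3 Db3 Eb3 | F#3 D3 Eb3 F3 | G#3 E3 F3 G3
That's a consistent up a 2nd shift per cell, and no other grouping gives one.

4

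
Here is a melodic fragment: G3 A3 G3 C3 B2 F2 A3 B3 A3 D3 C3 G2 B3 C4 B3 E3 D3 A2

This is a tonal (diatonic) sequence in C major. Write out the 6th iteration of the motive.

E4 F4 E4 A3 G3 D3

With a 6-note motive the entries are G3, A3, B3, each up a 2nd from the previous.
Extending up a 2nd: C4 → D4 → E4.
So cell 6 is E4 F4 E4 A3 G3 D3.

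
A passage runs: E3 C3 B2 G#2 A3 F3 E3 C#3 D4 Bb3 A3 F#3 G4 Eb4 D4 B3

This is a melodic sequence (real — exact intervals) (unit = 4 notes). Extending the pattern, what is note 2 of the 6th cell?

Db5

With 4-note cells, note 2 of each statement runs C3, F3, Bb3, Eb4.
Each moves up a 4th. Continuing: Ab4 → Db5.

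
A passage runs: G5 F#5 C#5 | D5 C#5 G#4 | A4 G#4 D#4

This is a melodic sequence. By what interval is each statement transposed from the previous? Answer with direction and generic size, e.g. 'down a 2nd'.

down a 4th

With a 3-note motive the entries are G5, D5, A4, each down a 4th from the previous.
From G5 to D5: down a 4th.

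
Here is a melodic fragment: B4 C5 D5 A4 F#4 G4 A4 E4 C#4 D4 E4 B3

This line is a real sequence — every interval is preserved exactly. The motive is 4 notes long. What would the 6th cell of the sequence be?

With a 4-note motive the entries are B4, F#4, C#4, each down a 4th from the previous.
Carrying on: G#3 → D#3 → A#2.
So cell 6 is A#2 B2 C#3 G#2.

A#2 B2 C#3 G#2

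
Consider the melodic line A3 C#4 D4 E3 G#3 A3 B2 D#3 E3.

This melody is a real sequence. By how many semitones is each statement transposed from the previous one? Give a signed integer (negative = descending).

With a 3-note motive the entries are A3, E3, B2, each down a 4th from the previous.
A3 to E3 spans -5 semitones.

-5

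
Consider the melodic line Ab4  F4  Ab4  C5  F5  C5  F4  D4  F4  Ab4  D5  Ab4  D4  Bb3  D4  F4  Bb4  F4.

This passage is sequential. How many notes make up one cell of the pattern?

6

There are 18 notes; a 6-note unit gives 3 cells:
Ab4 F4 Ab4 C5 F5 C5 | F4 D4 F4 Ab4 D5 Ab4 | D4 Bb3 D4 F4 Bb4 F4
Each cell is the previous one down a 3rd — so the unit is 6 notes.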